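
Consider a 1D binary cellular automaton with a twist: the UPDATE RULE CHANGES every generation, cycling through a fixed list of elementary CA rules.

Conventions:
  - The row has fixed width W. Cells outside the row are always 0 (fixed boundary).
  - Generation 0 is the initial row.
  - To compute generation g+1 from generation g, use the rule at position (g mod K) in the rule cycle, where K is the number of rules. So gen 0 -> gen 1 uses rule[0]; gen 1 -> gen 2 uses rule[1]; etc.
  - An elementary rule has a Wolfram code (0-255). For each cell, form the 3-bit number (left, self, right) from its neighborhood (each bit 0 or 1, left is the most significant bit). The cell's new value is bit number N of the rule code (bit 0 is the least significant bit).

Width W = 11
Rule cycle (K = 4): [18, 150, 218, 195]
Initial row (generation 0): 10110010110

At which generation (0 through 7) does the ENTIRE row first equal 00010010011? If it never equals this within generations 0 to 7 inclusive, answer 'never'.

Answer: 2

Derivation:
Gen 0: 10110010110
Gen 1 (rule 18): 00001100001
Gen 2 (rule 150): 00010010011
Gen 3 (rule 218): 00101101111
Gen 4 (rule 195): 11000100111
Gen 5 (rule 18): 00101011000
Gen 6 (rule 150): 01101000100
Gen 7 (rule 218): 11100101010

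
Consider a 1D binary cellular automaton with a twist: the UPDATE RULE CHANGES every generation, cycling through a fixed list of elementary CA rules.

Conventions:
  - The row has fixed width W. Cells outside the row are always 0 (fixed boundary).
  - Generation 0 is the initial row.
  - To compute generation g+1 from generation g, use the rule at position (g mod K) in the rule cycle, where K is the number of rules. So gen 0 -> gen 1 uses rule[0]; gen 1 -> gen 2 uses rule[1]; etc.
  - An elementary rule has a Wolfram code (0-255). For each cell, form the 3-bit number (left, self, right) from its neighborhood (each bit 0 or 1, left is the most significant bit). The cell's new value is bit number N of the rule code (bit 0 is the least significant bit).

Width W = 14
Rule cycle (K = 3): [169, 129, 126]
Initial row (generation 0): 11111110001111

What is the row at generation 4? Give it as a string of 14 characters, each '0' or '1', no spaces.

Gen 0: 11111110001111
Gen 1 (rule 169): 11111100101110
Gen 2 (rule 129): 01111000000100
Gen 3 (rule 126): 11001100001110
Gen 4 (rule 169): 10001001101100

Answer: 10001001101100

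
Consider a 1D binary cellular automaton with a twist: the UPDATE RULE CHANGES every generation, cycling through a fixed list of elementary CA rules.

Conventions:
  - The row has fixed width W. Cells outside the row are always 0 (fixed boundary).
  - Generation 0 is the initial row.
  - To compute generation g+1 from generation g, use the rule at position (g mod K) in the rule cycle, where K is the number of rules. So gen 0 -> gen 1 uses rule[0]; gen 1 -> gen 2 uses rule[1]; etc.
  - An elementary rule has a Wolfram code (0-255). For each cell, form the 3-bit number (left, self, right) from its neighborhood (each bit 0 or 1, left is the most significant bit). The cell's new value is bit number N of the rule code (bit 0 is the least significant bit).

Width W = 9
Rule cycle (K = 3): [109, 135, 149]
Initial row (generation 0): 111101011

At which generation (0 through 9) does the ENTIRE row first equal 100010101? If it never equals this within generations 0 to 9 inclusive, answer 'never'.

Answer: 9

Derivation:
Gen 0: 111101011
Gen 1 (rule 109): 100111111
Gen 2 (rule 135): 101011110
Gen 3 (rule 149): 101001101
Gen 4 (rule 109): 111001111
Gen 5 (rule 135): 010010110
Gen 6 (rule 149): 011010001
Gen 7 (rule 109): 011110101
Gen 8 (rule 135): 101100101
Gen 9 (rule 149): 100010101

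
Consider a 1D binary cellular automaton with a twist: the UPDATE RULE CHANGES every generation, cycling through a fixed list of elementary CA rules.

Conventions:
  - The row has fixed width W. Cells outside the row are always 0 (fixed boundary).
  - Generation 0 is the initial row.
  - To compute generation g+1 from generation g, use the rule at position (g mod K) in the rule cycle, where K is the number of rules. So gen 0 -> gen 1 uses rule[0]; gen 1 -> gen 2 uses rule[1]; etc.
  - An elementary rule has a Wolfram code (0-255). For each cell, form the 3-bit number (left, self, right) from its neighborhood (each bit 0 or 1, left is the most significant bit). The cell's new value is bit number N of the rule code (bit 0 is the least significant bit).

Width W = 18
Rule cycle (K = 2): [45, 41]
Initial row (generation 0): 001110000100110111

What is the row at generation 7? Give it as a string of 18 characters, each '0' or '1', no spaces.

Gen 0: 001110000100110111
Gen 1 (rule 45): 101000110100101100
Gen 2 (rule 41): 010010101000011001
Gen 3 (rule 45): 010011111011010001
Gen 4 (rule 41): 000010000110100100
Gen 5 (rule 45): 111010110101100101
Gen 6 (rule 41): 100101101011000010
Gen 7 (rule 45): 100111011110011010

Answer: 100111011110011010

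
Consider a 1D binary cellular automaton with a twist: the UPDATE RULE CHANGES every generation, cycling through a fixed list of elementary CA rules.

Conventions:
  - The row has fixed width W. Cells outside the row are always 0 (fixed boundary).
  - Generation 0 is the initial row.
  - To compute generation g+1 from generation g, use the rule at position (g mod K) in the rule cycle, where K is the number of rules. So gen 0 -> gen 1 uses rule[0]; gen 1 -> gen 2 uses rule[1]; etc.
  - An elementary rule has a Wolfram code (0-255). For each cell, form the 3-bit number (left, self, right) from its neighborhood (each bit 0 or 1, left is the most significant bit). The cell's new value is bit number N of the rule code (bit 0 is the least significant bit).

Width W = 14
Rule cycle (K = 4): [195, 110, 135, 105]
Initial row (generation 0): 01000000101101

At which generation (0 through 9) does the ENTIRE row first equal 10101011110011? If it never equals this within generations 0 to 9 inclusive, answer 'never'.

Gen 0: 01000000101101
Gen 1 (rule 195): 10011111000100
Gen 2 (rule 110): 10110001001100
Gen 3 (rule 135): 10000111010001
Gen 4 (rule 105): 00110101100100
Gen 5 (rule 195): 11010000101001
Gen 6 (rule 110): 11110001111011
Gen 7 (rule 135): 01100110110000
Gen 8 (rule 105): 01100111110111
Gen 9 (rule 195): 10101011110011

Answer: 9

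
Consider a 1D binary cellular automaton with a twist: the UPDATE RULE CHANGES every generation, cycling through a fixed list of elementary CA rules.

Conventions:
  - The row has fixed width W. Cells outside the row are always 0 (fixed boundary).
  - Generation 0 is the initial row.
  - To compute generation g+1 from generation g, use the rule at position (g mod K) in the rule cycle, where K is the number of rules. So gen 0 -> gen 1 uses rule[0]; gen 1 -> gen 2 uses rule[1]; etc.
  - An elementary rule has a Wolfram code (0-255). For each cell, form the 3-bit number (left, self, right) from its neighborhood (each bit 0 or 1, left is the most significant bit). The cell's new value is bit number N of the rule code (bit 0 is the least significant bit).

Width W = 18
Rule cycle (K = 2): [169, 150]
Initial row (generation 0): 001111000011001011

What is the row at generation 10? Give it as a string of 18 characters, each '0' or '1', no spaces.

Gen 0: 001111000011001011
Gen 1 (rule 169): 101110011010000110
Gen 2 (rule 150): 100101100011001001
Gen 3 (rule 169): 000011001010000000
Gen 4 (rule 150): 000100111011000000
Gen 5 (rule 169): 110000110110011111
Gen 6 (rule 150): 001001000001101110
Gen 7 (rule 169): 100000011101011100
Gen 8 (rule 150): 110000101001001010
Gen 9 (rule 169): 100110010000000100
Gen 10 (rule 150): 111001111000001110

Answer: 111001111000001110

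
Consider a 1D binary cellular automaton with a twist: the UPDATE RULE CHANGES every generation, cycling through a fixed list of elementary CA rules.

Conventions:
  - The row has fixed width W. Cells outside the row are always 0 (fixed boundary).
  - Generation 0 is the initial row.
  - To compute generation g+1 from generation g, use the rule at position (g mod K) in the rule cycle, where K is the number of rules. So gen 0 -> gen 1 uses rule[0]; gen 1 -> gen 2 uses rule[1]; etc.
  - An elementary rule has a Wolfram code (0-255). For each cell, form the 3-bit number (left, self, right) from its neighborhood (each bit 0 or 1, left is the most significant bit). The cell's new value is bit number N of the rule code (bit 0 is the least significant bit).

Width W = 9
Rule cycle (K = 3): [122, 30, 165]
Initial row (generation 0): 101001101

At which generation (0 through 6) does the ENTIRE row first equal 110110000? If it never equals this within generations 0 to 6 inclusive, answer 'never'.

Answer: never

Derivation:
Gen 0: 101001101
Gen 1 (rule 122): 010111110
Gen 2 (rule 30): 110100001
Gen 3 (rule 165): 001101101
Gen 4 (rule 122): 011111110
Gen 5 (rule 30): 110000001
Gen 6 (rule 165): 000111101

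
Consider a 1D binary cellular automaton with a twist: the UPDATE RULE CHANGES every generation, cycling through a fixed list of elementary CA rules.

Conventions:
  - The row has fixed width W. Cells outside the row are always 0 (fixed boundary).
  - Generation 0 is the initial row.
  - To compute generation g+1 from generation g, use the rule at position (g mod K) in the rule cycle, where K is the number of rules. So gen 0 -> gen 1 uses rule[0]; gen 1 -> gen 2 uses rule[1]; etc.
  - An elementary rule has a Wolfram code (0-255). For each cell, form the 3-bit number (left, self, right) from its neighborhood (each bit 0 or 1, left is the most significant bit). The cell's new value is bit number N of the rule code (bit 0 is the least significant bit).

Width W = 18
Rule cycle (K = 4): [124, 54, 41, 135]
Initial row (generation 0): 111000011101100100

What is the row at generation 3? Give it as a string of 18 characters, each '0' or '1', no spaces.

Gen 0: 111000011101100100
Gen 1 (rule 124): 101100010111110110
Gen 2 (rule 54): 110010111000001001
Gen 3 (rule 41): 100001100011100000

Answer: 100001100011100000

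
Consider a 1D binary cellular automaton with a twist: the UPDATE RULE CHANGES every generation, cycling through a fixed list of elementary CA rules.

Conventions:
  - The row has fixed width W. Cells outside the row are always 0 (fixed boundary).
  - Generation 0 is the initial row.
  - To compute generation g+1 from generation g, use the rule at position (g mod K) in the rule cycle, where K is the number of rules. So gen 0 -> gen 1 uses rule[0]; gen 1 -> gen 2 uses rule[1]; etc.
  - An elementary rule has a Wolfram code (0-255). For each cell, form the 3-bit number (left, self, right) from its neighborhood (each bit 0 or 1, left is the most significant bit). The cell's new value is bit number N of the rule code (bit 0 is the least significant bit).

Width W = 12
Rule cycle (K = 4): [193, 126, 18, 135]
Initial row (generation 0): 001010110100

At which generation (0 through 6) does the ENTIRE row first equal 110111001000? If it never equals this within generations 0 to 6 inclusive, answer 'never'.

Gen 0: 001010110100
Gen 1 (rule 193): 100000010001
Gen 2 (rule 126): 110000111011
Gen 3 (rule 18): 001001000000
Gen 4 (rule 135): 111011011111
Gen 5 (rule 193): 011001001111
Gen 6 (rule 126): 111111111001

Answer: never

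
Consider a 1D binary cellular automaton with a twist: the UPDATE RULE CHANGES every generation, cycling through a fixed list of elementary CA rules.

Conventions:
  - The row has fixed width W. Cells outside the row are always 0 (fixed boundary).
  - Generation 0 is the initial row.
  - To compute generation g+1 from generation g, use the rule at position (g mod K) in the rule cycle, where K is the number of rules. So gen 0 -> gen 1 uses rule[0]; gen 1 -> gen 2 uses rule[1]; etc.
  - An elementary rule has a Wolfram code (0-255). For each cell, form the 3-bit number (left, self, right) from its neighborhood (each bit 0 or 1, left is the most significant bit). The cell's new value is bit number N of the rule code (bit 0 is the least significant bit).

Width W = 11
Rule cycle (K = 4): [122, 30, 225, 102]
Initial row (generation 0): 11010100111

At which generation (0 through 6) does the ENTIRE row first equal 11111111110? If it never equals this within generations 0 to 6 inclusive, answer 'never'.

Gen 0: 11010100111
Gen 1 (rule 122): 11101011101
Gen 2 (rule 30): 10001010001
Gen 3 (rule 225): 00100100100
Gen 4 (rule 102): 01101101100
Gen 5 (rule 122): 11111111110
Gen 6 (rule 30): 10000000001

Answer: 5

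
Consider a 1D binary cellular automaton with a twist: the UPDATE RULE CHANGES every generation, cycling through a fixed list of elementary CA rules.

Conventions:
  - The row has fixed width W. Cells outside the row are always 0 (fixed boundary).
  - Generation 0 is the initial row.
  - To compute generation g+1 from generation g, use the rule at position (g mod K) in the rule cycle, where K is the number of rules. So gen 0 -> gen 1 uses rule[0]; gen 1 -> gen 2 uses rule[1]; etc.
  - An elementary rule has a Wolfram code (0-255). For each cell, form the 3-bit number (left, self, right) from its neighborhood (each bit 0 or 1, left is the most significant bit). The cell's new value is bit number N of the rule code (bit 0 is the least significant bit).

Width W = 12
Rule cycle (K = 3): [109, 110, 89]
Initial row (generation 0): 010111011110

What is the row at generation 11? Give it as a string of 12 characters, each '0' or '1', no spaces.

Answer: 101100000001

Derivation:
Gen 0: 010111011110
Gen 1 (rule 109): 011101110010
Gen 2 (rule 110): 110111010110
Gen 3 (rule 89): 110101000111
Gen 4 (rule 109): 111111010101
Gen 5 (rule 110): 100001111111
Gen 6 (rule 89): 011101000001
Gen 7 (rule 109): 010111011101
Gen 8 (rule 110): 111101110111
Gen 9 (rule 89): 100101010101
Gen 10 (rule 109): 100111111111
Gen 11 (rule 110): 101100000001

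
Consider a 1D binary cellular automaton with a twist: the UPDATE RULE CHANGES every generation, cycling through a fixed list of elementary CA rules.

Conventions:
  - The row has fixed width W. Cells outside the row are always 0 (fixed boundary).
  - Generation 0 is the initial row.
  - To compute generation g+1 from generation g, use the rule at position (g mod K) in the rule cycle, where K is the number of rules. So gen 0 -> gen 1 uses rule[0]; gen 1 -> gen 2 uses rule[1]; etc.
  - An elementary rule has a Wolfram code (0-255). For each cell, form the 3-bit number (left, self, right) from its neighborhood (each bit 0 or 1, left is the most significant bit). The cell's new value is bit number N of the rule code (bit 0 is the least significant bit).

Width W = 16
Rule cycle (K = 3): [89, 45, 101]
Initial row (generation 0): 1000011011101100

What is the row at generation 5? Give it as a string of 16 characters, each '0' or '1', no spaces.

Gen 0: 1000011011101100
Gen 1 (rule 89): 0111011010101111
Gen 2 (rule 45): 0100110111111000
Gen 3 (rule 101): 0100011000001011
Gen 4 (rule 89): 0011011111100011
Gen 5 (rule 45): 1010110000001010

Answer: 1010110000001010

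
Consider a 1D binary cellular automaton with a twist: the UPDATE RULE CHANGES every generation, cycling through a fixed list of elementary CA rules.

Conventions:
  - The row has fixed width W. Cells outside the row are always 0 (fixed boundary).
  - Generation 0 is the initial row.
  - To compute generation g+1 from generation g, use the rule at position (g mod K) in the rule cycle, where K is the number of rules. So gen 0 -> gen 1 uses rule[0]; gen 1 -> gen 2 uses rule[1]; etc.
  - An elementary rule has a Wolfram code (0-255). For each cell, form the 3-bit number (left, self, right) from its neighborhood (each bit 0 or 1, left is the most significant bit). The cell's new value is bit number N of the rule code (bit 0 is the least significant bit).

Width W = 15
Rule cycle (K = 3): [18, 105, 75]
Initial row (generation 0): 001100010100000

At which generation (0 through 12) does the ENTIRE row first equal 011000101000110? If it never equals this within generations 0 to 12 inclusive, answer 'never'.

Gen 0: 001100010100000
Gen 1 (rule 18): 010010100010000
Gen 2 (rule 105): 000001001000111
Gen 3 (rule 75): 111110010011101
Gen 4 (rule 18): 000001101100000
Gen 5 (rule 105): 111101111101111
Gen 6 (rule 75): 100101000101001
Gen 7 (rule 18): 011000101000110
Gen 8 (rule 105): 011010010010110
Gen 9 (rule 75): 111000100100110
Gen 10 (rule 18): 000101011011001
Gen 11 (rule 105): 110010111111000
Gen 12 (rule 75): 110100100001011

Answer: 7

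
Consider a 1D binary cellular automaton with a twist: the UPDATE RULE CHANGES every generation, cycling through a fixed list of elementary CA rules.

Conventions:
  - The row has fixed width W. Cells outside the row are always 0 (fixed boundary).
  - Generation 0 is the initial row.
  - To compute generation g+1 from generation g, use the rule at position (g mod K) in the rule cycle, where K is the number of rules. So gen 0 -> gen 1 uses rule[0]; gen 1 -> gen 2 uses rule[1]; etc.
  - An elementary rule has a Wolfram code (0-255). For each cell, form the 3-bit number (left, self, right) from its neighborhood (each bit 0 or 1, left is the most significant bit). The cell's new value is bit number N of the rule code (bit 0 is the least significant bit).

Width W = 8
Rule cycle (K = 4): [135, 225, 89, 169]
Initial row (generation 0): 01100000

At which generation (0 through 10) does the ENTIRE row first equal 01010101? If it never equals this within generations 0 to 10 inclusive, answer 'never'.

Gen 0: 01100000
Gen 1 (rule 135): 10001111
Gen 2 (rule 225): 00100111
Gen 3 (rule 89): 10010101
Gen 4 (rule 169): 00001010
Gen 5 (rule 135): 11111010
Gen 6 (rule 225): 01111100
Gen 7 (rule 89): 01000111
Gen 8 (rule 169): 00010110
Gen 9 (rule 135): 11110000
Gen 10 (rule 225): 01110111

Answer: never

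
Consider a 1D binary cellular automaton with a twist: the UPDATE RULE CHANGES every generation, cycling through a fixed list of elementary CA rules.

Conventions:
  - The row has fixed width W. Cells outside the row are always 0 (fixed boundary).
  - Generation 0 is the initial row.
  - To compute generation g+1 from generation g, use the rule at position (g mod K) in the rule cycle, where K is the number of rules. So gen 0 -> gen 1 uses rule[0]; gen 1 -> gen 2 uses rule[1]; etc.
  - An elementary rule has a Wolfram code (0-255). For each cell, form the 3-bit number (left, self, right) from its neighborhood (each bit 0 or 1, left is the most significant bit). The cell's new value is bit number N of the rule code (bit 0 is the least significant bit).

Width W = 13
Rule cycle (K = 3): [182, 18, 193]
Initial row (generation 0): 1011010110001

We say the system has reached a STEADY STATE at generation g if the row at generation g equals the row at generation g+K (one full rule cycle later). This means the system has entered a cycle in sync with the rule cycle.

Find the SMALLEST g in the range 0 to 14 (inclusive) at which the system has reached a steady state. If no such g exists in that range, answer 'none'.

Gen 0: 1011010110001
Gen 1 (rule 182): 1100111001011
Gen 2 (rule 18): 0011000110000
Gen 3 (rule 193): 1001010010111
Gen 4 (rule 182): 1111111111010
Gen 5 (rule 18): 0000000000001
Gen 6 (rule 193): 1111111111100
Gen 7 (rule 182): 0111111111010
Gen 8 (rule 18): 1000000000001
Gen 9 (rule 193): 0011111111100
Gen 10 (rule 182): 0101111111010
Gen 11 (rule 18): 1000000000001
Gen 12 (rule 193): 0011111111100
Gen 13 (rule 182): 0101111111010
Gen 14 (rule 18): 1000000000001
Gen 15 (rule 193): 0011111111100
Gen 16 (rule 182): 0101111111010
Gen 17 (rule 18): 1000000000001

Answer: 8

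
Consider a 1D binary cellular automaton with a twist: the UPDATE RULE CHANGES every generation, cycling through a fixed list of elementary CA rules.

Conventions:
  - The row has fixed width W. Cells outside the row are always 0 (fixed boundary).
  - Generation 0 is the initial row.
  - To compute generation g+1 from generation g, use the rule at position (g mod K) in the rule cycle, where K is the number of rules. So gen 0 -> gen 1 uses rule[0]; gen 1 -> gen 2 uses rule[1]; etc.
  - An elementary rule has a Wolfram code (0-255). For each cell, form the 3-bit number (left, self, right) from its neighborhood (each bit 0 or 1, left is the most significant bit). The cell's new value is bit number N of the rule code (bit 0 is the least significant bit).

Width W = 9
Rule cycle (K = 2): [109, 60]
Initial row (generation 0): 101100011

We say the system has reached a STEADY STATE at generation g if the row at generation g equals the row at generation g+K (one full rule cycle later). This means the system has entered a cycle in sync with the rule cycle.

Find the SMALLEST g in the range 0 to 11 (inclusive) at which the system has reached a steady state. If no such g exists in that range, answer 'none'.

Gen 0: 101100011
Gen 1 (rule 109): 111101011
Gen 2 (rule 60): 100011110
Gen 3 (rule 109): 101010010
Gen 4 (rule 60): 111111011
Gen 5 (rule 109): 100001111
Gen 6 (rule 60): 110001000
Gen 7 (rule 109): 110101011
Gen 8 (rule 60): 101111110
Gen 9 (rule 109): 111000010
Gen 10 (rule 60): 100100011
Gen 11 (rule 109): 100101011
Gen 12 (rule 60): 110111110
Gen 13 (rule 109): 111100010

Answer: none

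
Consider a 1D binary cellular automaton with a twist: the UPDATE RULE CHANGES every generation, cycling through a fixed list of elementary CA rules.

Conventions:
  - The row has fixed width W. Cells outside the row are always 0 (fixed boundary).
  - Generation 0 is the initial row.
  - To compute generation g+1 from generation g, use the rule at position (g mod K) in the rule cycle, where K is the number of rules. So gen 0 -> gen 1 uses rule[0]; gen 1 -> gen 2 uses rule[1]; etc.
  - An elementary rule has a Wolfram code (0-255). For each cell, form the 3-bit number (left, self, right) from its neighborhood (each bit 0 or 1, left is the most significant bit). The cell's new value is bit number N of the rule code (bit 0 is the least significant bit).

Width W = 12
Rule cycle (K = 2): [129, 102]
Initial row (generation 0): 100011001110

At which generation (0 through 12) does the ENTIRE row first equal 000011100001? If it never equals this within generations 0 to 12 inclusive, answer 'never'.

Answer: 3

Derivation:
Gen 0: 100011001110
Gen 1 (rule 129): 001000000100
Gen 2 (rule 102): 011000001100
Gen 3 (rule 129): 000011100001
Gen 4 (rule 102): 000100100011
Gen 5 (rule 129): 110000001000
Gen 6 (rule 102): 010000011000
Gen 7 (rule 129): 000111000011
Gen 8 (rule 102): 001001000101
Gen 9 (rule 129): 100000010000
Gen 10 (rule 102): 100000110000
Gen 11 (rule 129): 001110000111
Gen 12 (rule 102): 010010001001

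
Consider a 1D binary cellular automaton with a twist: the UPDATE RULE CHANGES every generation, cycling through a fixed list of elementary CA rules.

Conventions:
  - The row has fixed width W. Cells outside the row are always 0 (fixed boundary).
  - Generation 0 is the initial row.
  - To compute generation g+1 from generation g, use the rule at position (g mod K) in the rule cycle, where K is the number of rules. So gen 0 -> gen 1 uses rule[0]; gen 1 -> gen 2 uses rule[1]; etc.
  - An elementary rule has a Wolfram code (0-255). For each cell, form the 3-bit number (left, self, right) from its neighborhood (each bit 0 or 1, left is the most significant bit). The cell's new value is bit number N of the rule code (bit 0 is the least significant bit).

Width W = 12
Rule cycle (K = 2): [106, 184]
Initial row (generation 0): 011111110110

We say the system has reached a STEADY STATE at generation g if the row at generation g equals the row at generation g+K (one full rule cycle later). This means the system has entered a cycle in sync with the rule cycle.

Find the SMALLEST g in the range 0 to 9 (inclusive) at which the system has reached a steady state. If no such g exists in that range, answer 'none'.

Gen 0: 011111110110
Gen 1 (rule 106): 110000011110
Gen 2 (rule 184): 101000011101
Gen 3 (rule 106): 010000110110
Gen 4 (rule 184): 001000101101
Gen 5 (rule 106): 010001011110
Gen 6 (rule 184): 001000111101
Gen 7 (rule 106): 010001100110
Gen 8 (rule 184): 001001010101
Gen 9 (rule 106): 010010101010
Gen 10 (rule 184): 001001010101
Gen 11 (rule 106): 010010101010

Answer: 8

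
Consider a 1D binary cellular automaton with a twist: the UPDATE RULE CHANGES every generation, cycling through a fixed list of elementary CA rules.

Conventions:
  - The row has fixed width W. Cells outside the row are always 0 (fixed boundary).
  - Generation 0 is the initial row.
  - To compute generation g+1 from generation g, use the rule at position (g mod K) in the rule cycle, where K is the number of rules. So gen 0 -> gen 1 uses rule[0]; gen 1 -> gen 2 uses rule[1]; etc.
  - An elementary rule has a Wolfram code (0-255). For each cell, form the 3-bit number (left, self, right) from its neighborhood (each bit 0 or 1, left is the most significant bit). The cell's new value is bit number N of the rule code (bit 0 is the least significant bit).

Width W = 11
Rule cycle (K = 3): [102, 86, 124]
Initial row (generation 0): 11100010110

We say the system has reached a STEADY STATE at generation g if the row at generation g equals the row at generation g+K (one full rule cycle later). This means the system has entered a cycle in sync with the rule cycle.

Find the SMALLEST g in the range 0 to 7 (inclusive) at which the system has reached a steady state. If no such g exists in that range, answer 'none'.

Answer: none

Derivation:
Gen 0: 11100010110
Gen 1 (rule 102): 00100111010
Gen 2 (rule 86): 01111001011
Gen 3 (rule 124): 01001101111
Gen 4 (rule 102): 11010110001
Gen 5 (rule 86): 01010011011
Gen 6 (rule 124): 01111011111
Gen 7 (rule 102): 10001100001
Gen 8 (rule 86): 11010110011
Gen 9 (rule 124): 11111111011
Gen 10 (rule 102): 00000001101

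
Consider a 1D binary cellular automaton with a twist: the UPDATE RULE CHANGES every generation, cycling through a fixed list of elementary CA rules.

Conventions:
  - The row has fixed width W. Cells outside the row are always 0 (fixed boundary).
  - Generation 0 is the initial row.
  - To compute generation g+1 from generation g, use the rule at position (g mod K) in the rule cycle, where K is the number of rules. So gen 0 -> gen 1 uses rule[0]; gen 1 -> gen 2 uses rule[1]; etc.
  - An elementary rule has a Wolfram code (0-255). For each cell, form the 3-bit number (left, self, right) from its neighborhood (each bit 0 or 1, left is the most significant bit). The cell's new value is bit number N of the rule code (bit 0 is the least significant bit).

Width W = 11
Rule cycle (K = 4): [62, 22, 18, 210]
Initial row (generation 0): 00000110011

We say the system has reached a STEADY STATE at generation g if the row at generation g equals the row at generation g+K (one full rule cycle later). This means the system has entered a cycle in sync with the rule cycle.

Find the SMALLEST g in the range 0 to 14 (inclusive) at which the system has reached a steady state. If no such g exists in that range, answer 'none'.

Answer: 6

Derivation:
Gen 0: 00000110011
Gen 1 (rule 62): 00001101110
Gen 2 (rule 22): 00010000001
Gen 3 (rule 18): 00101000010
Gen 4 (rule 210): 01000100101
Gen 5 (rule 62): 11101111111
Gen 6 (rule 22): 00000000000
Gen 7 (rule 18): 00000000000
Gen 8 (rule 210): 00000000000
Gen 9 (rule 62): 00000000000
Gen 10 (rule 22): 00000000000
Gen 11 (rule 18): 00000000000
Gen 12 (rule 210): 00000000000
Gen 13 (rule 62): 00000000000
Gen 14 (rule 22): 00000000000
Gen 15 (rule 18): 00000000000
Gen 16 (rule 210): 00000000000
Gen 17 (rule 62): 00000000000
Gen 18 (rule 22): 00000000000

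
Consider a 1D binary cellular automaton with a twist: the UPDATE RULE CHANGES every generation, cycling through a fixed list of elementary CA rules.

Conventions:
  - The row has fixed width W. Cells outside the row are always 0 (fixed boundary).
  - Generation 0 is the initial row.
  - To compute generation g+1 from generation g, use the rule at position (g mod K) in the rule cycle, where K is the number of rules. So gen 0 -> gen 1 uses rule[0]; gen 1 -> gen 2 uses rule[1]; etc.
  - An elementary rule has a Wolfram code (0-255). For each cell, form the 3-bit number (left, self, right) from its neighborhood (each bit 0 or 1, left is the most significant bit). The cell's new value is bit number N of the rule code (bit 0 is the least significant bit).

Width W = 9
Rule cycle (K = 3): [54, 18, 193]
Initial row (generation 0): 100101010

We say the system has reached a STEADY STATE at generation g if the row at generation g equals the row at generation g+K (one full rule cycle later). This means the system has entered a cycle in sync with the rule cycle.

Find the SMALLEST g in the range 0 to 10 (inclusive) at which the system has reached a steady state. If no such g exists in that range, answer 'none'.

Answer: 2

Derivation:
Gen 0: 100101010
Gen 1 (rule 54): 111111111
Gen 2 (rule 18): 000000000
Gen 3 (rule 193): 111111111
Gen 4 (rule 54): 000000000
Gen 5 (rule 18): 000000000
Gen 6 (rule 193): 111111111
Gen 7 (rule 54): 000000000
Gen 8 (rule 18): 000000000
Gen 9 (rule 193): 111111111
Gen 10 (rule 54): 000000000
Gen 11 (rule 18): 000000000
Gen 12 (rule 193): 111111111
Gen 13 (rule 54): 000000000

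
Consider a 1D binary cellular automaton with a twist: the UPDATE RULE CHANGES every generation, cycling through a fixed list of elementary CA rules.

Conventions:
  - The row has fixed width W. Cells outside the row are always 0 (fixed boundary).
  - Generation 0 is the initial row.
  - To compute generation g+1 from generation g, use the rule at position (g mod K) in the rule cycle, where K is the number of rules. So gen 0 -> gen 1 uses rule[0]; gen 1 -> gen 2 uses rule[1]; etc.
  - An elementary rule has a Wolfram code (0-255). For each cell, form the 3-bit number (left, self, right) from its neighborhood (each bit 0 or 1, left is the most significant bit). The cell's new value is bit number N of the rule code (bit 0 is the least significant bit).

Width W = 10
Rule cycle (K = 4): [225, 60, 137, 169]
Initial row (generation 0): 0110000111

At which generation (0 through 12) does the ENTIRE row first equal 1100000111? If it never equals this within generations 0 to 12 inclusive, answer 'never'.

Gen 0: 0110000111
Gen 1 (rule 225): 0010110011
Gen 2 (rule 60): 0011101010
Gen 3 (rule 137): 1011000000
Gen 4 (rule 169): 0110011111
Gen 5 (rule 225): 0010001111
Gen 6 (rule 60): 0011001000
Gen 7 (rule 137): 1010000011
Gen 8 (rule 169): 0100111010
Gen 9 (rule 225): 0000011100
Gen 10 (rule 60): 0000010010
Gen 11 (rule 137): 1111000000
Gen 12 (rule 169): 1110011111

Answer: never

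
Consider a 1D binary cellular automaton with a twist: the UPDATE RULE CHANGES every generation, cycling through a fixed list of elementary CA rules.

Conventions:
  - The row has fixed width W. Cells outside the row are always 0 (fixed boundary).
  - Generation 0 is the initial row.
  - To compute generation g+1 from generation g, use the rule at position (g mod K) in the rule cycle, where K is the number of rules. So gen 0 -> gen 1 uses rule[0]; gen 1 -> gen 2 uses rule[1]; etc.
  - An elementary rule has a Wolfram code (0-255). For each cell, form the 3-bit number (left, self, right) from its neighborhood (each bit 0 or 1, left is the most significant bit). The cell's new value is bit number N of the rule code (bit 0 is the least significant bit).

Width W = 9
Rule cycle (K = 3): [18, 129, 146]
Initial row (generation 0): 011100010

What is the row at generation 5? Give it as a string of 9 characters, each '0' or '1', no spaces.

Gen 0: 011100010
Gen 1 (rule 18): 100010101
Gen 2 (rule 129): 001000000
Gen 3 (rule 146): 010100000
Gen 4 (rule 18): 100010000
Gen 5 (rule 129): 001000111

Answer: 001000111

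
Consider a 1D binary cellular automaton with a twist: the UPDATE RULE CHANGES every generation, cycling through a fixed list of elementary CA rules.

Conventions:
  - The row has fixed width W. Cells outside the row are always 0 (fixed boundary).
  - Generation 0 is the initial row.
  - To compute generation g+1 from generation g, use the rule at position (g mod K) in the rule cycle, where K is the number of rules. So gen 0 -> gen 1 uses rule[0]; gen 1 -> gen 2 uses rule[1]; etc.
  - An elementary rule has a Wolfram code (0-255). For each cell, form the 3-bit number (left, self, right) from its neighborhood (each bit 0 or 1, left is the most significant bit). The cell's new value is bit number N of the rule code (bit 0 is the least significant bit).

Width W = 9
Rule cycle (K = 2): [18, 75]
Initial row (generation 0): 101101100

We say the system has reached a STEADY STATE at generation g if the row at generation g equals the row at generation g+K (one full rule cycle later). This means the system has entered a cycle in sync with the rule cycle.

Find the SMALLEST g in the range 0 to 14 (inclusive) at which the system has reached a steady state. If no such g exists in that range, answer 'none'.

Answer: 1

Derivation:
Gen 0: 101101100
Gen 1 (rule 18): 000000010
Gen 2 (rule 75): 111111100
Gen 3 (rule 18): 000000010
Gen 4 (rule 75): 111111100
Gen 5 (rule 18): 000000010
Gen 6 (rule 75): 111111100
Gen 7 (rule 18): 000000010
Gen 8 (rule 75): 111111100
Gen 9 (rule 18): 000000010
Gen 10 (rule 75): 111111100
Gen 11 (rule 18): 000000010
Gen 12 (rule 75): 111111100
Gen 13 (rule 18): 000000010
Gen 14 (rule 75): 111111100
Gen 15 (rule 18): 000000010
Gen 16 (rule 75): 111111100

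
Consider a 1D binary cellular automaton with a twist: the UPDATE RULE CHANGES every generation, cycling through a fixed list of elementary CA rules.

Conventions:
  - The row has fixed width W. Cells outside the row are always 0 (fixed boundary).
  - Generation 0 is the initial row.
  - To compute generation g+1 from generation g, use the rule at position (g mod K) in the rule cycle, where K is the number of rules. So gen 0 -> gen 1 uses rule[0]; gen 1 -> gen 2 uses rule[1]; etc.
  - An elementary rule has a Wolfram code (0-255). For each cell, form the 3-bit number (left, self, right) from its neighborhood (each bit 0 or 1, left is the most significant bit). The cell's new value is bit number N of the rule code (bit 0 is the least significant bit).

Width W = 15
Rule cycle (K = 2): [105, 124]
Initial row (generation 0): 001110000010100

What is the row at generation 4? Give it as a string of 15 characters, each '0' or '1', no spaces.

Answer: 110000100000011

Derivation:
Gen 0: 001110000010100
Gen 1 (rule 105): 101010111001001
Gen 2 (rule 124): 111111101101101
Gen 3 (rule 105): 100000111111110
Gen 4 (rule 124): 110000100000011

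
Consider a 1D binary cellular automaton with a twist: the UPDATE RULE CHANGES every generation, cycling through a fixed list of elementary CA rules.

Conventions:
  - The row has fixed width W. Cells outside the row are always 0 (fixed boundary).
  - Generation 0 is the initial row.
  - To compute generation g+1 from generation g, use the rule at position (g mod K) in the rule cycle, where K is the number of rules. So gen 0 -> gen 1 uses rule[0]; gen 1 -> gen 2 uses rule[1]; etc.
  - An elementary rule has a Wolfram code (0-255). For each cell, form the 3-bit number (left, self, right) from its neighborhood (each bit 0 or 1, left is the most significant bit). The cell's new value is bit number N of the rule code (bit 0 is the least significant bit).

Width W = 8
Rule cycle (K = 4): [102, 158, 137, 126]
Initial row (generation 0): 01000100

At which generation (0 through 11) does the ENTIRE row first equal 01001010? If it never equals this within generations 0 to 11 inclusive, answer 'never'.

Answer: never

Derivation:
Gen 0: 01000100
Gen 1 (rule 102): 11001100
Gen 2 (rule 158): 10111010
Gen 3 (rule 137): 00110000
Gen 4 (rule 126): 01111000
Gen 5 (rule 102): 10001000
Gen 6 (rule 158): 11011100
Gen 7 (rule 137): 10011001
Gen 8 (rule 126): 11111111
Gen 9 (rule 102): 00000001
Gen 10 (rule 158): 00000011
Gen 11 (rule 137): 11111010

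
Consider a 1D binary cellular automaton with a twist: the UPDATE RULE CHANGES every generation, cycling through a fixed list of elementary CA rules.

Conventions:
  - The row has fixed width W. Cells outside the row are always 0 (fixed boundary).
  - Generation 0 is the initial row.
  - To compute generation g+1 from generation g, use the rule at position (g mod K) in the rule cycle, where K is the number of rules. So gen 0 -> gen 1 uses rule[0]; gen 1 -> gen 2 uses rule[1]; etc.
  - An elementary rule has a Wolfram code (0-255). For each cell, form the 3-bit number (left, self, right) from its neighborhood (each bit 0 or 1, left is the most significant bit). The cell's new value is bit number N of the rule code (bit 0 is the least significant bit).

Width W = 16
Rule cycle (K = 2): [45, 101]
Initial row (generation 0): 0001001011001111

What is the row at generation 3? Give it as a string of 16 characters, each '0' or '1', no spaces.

Gen 0: 0001001011001111
Gen 1 (rule 45): 1101001110001000
Gen 2 (rule 101): 0111000010101011
Gen 3 (rule 45): 0100011011111110

Answer: 0100011011111110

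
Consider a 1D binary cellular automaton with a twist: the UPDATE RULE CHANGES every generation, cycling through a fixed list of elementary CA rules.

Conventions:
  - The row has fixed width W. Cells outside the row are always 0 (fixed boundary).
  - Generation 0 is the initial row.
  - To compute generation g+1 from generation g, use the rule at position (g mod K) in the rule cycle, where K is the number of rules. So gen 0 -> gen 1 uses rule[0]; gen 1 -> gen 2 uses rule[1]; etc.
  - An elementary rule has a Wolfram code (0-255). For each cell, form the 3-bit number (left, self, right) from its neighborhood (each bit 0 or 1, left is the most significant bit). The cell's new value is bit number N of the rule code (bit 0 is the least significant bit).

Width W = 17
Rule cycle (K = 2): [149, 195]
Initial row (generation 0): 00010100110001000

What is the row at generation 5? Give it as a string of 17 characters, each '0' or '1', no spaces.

Gen 0: 00010100110001000
Gen 1 (rule 149): 11010110001101111
Gen 2 (rule 195): 01000010110100111
Gen 3 (rule 149): 01111010000110010
Gen 4 (rule 195): 10111000111010100
Gen 5 (rule 149): 10010110010010111

Answer: 10010110010010111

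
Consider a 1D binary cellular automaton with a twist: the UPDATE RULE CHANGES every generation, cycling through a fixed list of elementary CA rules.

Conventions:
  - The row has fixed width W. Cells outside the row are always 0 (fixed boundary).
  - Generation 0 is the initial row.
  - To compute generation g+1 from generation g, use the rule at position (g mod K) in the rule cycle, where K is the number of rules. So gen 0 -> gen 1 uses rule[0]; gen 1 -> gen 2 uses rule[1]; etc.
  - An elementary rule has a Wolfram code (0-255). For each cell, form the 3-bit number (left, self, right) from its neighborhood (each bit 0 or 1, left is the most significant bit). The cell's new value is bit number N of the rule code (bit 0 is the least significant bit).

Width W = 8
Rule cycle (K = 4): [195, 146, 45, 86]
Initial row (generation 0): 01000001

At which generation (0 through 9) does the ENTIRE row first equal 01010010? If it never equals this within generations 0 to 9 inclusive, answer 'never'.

Answer: 5

Derivation:
Gen 0: 01000001
Gen 1 (rule 195): 10011110
Gen 2 (rule 146): 01101101
Gen 3 (rule 45): 01011011
Gen 4 (rule 86): 11001001
Gen 5 (rule 195): 01010010
Gen 6 (rule 146): 10001101
Gen 7 (rule 45): 10101011
Gen 8 (rule 86): 10101001
Gen 9 (rule 195): 00000010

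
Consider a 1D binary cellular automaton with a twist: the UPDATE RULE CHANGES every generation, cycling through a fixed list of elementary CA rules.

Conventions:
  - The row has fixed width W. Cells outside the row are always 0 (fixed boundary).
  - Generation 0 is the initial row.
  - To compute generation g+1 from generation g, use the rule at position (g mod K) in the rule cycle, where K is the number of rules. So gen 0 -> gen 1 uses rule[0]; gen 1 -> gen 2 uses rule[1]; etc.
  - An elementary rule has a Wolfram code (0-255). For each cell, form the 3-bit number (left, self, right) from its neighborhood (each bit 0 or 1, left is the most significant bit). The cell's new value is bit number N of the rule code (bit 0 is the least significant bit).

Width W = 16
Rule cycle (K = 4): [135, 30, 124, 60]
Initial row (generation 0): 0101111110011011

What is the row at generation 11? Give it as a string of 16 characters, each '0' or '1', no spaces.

Gen 0: 0101111110011011
Gen 1 (rule 135): 1100111100100000
Gen 2 (rule 30): 1011100011110000
Gen 3 (rule 124): 1110110010011000
Gen 4 (rule 60): 1001101011010100
Gen 5 (rule 135): 1010001000010101
Gen 6 (rule 30): 1011011100110101
Gen 7 (rule 124): 1111110110111111
Gen 8 (rule 60): 1000001101100000
Gen 9 (rule 135): 1011110000001111
Gen 10 (rule 30): 1010001000011000
Gen 11 (rule 124): 1111001100011100

Answer: 1111001100011100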